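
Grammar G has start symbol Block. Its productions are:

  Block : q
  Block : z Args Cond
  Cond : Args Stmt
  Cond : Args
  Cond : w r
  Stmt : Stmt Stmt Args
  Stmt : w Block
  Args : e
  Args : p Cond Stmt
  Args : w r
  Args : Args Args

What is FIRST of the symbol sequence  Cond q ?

{ e, p, w }

Add FIRST(Cond) = { e, p, w }; Cond is not nullable, stop.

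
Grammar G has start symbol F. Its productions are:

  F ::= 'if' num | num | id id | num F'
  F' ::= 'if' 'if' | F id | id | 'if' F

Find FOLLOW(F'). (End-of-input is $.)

In F ::= num F': F' is at the end, add FOLLOW(F) = { $, id }.
Union: FOLLOW(F') = { $, id }.

{ $, id }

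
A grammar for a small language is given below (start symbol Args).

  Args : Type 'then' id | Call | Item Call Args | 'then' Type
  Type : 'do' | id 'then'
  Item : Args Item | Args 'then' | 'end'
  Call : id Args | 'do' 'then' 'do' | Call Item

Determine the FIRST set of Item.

{ 'do', 'end', 'then', id }

From Item : Args Item: add FIRST(Args) = { 'do', 'end', 'then', id }.
From Item : Args 'then': add FIRST(Args) = { 'do', 'end', 'then', id }.
Item : 'end' contributes {'end'}.
Union: FIRST(Item) = { 'do', 'end', 'then', id }.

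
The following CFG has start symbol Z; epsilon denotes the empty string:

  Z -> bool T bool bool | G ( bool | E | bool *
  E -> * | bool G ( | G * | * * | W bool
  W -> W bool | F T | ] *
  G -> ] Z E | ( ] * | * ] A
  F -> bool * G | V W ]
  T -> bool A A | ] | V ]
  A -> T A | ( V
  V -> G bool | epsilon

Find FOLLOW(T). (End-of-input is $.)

In Z -> bool T bool bool: add FIRST(bool bool) = { bool }.
In W -> F T: T is at the end, add FOLLOW(W) = { ], bool }.
In A -> T A: add FIRST(A) = { (, *, ], bool }.
Union: FOLLOW(T) = { (, *, ], bool }.

{ (, *, ], bool }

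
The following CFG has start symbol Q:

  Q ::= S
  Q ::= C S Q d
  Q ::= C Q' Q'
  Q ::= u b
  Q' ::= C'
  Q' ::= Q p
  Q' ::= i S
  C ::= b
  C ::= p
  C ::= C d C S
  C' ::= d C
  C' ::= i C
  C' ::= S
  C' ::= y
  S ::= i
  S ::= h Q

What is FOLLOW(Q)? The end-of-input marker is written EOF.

{ EOF, b, d, h, i, p, u, y }

Q is the start symbol, so EOF ∈ FOLLOW(Q).
In Q ::= C S Q d: add FIRST(d) = { d }.
In Q' ::= Q p: add FIRST(p) = { p }.
In S ::= h Q: Q is at the end, add FOLLOW(S) = { EOF, b, d, h, i, p, u, y }.
Union: FOLLOW(Q) = { EOF, b, d, h, i, p, u, y }.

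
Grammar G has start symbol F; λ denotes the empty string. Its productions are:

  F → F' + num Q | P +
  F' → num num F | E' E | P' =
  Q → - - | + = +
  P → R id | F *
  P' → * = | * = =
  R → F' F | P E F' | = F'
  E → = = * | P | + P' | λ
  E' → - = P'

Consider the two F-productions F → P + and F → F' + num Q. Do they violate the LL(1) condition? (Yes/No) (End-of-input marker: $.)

FIRST(P +) = { *, -, =, num } and FIRST(F' + num Q) = { *, -, num }.
Both contain *, so the two alternatives are not disjoint — LL(1) conflict.

Yes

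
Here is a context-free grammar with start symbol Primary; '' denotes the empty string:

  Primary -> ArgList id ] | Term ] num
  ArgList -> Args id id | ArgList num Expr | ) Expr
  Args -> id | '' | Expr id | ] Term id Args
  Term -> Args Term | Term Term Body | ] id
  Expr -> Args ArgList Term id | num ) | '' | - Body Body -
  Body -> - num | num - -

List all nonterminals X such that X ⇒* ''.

{ Args, Expr }

Directly nullable (have an ''-production): Args, Expr.
No other nonterminal has a production whose RHS symbols are all nullable.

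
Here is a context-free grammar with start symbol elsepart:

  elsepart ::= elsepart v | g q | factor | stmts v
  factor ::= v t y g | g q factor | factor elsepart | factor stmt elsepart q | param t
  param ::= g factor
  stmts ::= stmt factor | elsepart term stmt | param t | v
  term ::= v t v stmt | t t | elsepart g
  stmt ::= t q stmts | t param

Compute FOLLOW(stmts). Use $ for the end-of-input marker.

{ g, t, v }

In elsepart ::= stmts v: add FIRST(v) = { v }.
In stmt ::= t q stmts: stmts is at the end, add FOLLOW(stmt) = { g, t, v }.
Union: FOLLOW(stmts) = { g, t, v }.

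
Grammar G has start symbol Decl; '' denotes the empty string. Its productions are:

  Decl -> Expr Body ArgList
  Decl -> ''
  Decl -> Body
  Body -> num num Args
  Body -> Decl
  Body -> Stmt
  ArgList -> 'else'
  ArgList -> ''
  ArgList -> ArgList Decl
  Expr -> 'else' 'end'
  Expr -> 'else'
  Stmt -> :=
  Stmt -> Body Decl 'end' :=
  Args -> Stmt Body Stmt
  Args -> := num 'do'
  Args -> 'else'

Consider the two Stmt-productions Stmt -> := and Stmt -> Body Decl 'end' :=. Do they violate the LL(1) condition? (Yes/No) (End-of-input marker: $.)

FIRST(:=) = { := } and FIRST(Body Decl 'end' :=) = { 'else', 'end', :=, num }.
Both contain :=, so the two alternatives are not disjoint — LL(1) conflict.

Yes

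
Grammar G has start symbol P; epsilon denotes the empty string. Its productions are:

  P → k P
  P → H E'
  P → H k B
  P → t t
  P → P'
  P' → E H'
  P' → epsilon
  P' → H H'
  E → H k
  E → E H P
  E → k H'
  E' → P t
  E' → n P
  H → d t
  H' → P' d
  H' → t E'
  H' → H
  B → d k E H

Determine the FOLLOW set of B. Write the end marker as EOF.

In P → H k B: B is at the end, add FOLLOW(P) = { EOF, d, k, t }.
Union: FOLLOW(B) = { EOF, d, k, t }.

{ EOF, d, k, t }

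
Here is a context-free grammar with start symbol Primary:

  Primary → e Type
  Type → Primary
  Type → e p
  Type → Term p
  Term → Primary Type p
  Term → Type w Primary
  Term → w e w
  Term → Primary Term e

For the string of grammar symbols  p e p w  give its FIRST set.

p is a terminal; add {p} and stop.

{ p }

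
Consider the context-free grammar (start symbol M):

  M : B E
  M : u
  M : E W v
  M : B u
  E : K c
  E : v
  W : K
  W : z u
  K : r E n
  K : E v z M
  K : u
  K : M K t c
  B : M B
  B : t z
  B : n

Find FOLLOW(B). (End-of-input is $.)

{ n, r, t, u, v }

In M : B E: add FIRST(E) = { n, r, t, u, v }.
In M : B u: add FIRST(u) = { u }.
In B : M B: B is at the end, add FOLLOW(B) = { n, r, t, u, v }.
Union: FOLLOW(B) = { n, r, t, u, v }.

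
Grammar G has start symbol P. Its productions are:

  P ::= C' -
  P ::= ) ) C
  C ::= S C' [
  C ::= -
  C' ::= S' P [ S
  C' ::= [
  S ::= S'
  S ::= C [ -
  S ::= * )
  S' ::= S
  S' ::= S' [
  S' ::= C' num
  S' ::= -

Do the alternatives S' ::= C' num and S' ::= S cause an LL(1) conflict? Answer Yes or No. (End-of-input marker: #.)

FIRST(C' num) = { *, -, [ } and FIRST(S) = { *, -, [ }.
Both contain *, so the two alternatives are not disjoint — LL(1) conflict.

Yes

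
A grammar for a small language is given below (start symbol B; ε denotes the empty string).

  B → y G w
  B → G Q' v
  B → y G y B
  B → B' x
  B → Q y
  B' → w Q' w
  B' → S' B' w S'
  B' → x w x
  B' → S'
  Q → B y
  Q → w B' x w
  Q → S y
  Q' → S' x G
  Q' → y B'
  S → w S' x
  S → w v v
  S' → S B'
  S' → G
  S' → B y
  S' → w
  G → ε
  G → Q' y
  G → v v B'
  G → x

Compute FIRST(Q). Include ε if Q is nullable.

{ v, w, x, y }

From Q → B y: add FIRST(B) = { v, w, x, y }.
Q → w B' x w contributes {w}.
From Q → S y: add FIRST(S) = { w }.
Union: FIRST(Q) = { v, w, x, y }.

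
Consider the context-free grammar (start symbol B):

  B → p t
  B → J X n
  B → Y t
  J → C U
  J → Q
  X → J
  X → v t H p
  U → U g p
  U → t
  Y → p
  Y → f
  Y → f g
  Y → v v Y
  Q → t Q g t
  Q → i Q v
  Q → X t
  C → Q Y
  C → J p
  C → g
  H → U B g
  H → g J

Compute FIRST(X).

From X → J: add FIRST(J) = { g, i, t, v }.
X → v t H p contributes {v}.
Union: FIRST(X) = { g, i, t, v }.

{ g, i, t, v }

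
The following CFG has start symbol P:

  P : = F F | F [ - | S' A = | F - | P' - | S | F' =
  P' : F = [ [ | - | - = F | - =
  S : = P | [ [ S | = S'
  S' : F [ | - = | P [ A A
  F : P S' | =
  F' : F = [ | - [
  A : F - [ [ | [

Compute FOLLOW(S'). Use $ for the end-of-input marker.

In P : S' A =: add FIRST(A =) = { -, =, [ }.
In S : = S': S' is at the end, add FOLLOW(S) = { $, -, =, [ }.
In F : P S': S' is at the end, add FOLLOW(F) = { $, -, =, [ }.
Union: FOLLOW(S') = { $, -, =, [ }.

{ $, -, =, [ }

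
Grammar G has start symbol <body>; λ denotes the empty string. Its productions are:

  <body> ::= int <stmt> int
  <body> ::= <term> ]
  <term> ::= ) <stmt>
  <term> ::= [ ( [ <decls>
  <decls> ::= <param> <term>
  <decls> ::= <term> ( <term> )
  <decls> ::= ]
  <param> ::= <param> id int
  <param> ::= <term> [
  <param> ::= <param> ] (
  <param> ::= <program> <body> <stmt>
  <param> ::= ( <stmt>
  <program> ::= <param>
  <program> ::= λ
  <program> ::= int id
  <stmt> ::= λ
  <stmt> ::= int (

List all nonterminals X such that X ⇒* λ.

Directly nullable (have an λ-production): <program>, <stmt>.
No other nonterminal has a production whose RHS symbols are all nullable.

{ <program>, <stmt> }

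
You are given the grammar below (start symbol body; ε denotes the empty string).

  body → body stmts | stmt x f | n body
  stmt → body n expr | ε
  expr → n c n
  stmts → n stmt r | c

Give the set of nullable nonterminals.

Directly nullable (have an ε-production): stmt.
No other nonterminal has a production whose RHS symbols are all nullable.

{ stmt }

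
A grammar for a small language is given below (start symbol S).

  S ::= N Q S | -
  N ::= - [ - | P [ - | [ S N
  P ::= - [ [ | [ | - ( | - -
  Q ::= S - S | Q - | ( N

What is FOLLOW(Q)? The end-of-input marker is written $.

{ -, [ }

In S ::= N Q S: add FIRST(S) = { -, [ }.
In Q ::= Q -: add FIRST(-) = { - }.
Union: FOLLOW(Q) = { -, [ }.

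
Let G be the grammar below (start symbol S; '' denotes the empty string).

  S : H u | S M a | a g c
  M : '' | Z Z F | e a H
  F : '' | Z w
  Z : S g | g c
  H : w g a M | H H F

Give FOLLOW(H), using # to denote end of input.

In S : H u: add FIRST(u) = { u }.
In M : e a H: H is at the end, add FOLLOW(M) = { a, g, u, w }.
In H : H H F: add FIRST(H F) = { w }.
In H : H H F: add FIRST(F)\{''} = { a, g, w }.
  Since F is nullable, also add FOLLOW(H) = { a, g, u, w }.
Union: FOLLOW(H) = { a, g, u, w }.

{ a, g, u, w }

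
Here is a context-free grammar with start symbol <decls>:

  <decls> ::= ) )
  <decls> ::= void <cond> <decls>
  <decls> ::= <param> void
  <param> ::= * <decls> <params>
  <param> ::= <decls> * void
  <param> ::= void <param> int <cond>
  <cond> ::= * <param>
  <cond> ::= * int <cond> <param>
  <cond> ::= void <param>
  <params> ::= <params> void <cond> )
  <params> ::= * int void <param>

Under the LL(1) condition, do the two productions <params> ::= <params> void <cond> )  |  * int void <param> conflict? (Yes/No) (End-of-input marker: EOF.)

FIRST(<params> void <cond> )) = { * } and FIRST(* int void <param>) = { * }.
Both contain *, so the two alternatives are not disjoint — LL(1) conflict.

Yes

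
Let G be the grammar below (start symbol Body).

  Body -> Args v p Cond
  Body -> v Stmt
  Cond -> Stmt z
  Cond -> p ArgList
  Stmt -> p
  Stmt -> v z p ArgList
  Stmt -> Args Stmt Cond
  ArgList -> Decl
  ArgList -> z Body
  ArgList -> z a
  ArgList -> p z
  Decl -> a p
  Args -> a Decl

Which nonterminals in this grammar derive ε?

No nonterminal has an empty production or an RHS whose symbols are all nullable.

{ } (none)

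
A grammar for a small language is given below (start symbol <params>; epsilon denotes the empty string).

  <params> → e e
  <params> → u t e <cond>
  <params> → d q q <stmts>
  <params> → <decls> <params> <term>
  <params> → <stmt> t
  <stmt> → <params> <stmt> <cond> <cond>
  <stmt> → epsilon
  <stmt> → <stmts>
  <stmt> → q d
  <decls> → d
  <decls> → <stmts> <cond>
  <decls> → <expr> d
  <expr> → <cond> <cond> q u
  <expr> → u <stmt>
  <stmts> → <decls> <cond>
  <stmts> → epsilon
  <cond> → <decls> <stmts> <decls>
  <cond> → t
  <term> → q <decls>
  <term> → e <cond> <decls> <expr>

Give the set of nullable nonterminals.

Directly nullable (have an epsilon-production): <stmt>, <stmts>.
No other nonterminal has a production whose RHS symbols are all nullable.

{ <stmt>, <stmts> }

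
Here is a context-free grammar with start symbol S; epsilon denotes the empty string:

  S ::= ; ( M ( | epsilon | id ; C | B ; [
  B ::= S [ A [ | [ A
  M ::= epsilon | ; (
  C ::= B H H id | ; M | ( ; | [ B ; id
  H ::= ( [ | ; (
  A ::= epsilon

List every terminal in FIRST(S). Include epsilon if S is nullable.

{ ;, [, id, epsilon }

S ::= ; ( M ( contributes {;}.
S ::= epsilon contributes epsilon.
S ::= id ; C contributes {id}.
From S ::= B ; [: add FIRST(B) = { ;, [, id }.
Union: FIRST(S) = { ;, [, id, epsilon }.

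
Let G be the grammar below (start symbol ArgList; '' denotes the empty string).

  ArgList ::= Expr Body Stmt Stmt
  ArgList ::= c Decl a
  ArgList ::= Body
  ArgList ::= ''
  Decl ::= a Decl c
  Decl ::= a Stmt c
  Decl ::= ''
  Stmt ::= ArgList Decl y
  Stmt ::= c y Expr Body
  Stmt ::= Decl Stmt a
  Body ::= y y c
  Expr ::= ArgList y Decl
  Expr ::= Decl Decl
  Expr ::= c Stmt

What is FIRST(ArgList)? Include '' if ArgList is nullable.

From ArgList ::= Expr Body Stmt Stmt: Expr nullable, take FIRST(Expr) ∪ FIRST(Body) = { a, c, y }.
ArgList ::= c Decl a contributes {c}.
From ArgList ::= Body: add FIRST(Body) = { y }.
ArgList ::= '' contributes ''.
Union: FIRST(ArgList) = { a, c, y, '' }.

{ a, c, y, '' }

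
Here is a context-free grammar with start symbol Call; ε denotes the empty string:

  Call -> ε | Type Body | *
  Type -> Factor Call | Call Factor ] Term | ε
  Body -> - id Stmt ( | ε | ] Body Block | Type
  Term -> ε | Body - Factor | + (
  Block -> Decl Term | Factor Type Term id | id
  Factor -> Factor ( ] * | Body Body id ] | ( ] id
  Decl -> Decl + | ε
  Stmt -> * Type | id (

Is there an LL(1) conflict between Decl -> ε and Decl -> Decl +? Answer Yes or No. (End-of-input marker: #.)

FIRST(ε) = { ε } and FIRST(Decl +) = { + }.
The first alternative is nullable and FOLLOW(Decl) = { #, (, *, +, -, ], id } shares + with FIRST of the second — conflict.

Yes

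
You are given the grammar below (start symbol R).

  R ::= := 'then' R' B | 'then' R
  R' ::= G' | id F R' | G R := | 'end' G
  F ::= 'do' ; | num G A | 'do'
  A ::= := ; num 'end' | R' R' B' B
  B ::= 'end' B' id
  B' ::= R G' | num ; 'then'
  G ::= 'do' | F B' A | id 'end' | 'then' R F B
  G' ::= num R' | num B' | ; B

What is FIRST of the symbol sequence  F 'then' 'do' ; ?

{ 'do', num }

Add FIRST(F) = { 'do', num }; F is not nullable, stop.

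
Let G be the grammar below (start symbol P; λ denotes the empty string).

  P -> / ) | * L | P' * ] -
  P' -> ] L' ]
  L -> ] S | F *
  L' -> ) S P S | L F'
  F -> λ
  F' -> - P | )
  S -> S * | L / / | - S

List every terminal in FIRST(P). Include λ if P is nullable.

{ *, /, ] }

P -> / ) contributes {/}.
P -> * L contributes {*}.
From P -> P' * ] -: add FIRST(P') = { ] }.
Union: FIRST(P) = { *, /, ] }.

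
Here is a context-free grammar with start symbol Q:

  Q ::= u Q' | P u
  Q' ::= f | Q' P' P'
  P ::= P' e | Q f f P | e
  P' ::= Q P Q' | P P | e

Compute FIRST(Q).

Q ::= u Q' contributes {u}.
From Q ::= P u: add FIRST(P) = { e, u }.
Union: FIRST(Q) = { e, u }.

{ e, u }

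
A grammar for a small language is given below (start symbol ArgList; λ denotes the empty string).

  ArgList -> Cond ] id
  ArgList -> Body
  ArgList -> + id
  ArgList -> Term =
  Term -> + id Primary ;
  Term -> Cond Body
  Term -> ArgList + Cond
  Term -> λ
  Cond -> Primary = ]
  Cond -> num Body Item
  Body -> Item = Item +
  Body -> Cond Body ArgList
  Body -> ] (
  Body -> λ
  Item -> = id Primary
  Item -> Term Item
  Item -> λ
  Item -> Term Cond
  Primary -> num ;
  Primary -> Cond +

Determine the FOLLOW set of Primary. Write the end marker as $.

{ $, +, ;, =, ], num }

In Term -> + id Primary ;: add FIRST(;) = { ; }.
In Cond -> Primary = ]: add FIRST(= ]) = { = }.
In Item -> = id Primary: Primary is at the end, add FOLLOW(Item) = { $, +, =, ], num }.
Union: FOLLOW(Primary) = { $, +, ;, =, ], num }.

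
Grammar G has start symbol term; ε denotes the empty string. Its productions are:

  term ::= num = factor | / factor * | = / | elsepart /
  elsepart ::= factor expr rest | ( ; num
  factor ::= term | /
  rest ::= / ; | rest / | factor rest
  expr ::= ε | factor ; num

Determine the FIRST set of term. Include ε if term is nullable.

{ (, /, =, num }

term ::= num = factor contributes {num}.
term ::= / factor * contributes {/}.
term ::= = / contributes {=}.
From term ::= elsepart /: add FIRST(elsepart) = { (, /, =, num }.
Union: FIRST(term) = { (, /, =, num }.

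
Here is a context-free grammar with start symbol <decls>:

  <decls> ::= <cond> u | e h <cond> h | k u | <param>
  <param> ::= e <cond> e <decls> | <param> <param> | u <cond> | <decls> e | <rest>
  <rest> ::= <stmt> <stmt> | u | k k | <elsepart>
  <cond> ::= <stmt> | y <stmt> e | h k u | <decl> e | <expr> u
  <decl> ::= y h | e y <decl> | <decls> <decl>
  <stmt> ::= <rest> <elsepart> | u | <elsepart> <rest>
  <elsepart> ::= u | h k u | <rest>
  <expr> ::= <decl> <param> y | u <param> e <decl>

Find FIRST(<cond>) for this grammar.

{ e, h, k, u, y }

From <cond> ::= <stmt>: add FIRST(<stmt>) = { h, k, u }.
<cond> ::= y <stmt> e contributes {y}.
<cond> ::= h k u contributes {h}.
From <cond> ::= <decl> e: add FIRST(<decl>) = { e, h, k, u, y }.
From <cond> ::= <expr> u: add FIRST(<expr>) = { e, h, k, u, y }.
Union: FIRST(<cond>) = { e, h, k, u, y }.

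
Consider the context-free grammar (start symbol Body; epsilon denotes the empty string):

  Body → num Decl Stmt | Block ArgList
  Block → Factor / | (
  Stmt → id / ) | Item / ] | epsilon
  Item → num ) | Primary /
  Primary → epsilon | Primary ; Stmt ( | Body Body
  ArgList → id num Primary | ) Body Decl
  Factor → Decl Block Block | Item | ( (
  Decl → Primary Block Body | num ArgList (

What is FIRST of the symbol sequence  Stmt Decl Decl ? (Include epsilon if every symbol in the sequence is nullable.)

Add FIRST(Stmt)\{epsilon} = { (, /, ;, id, num }; Stmt is nullable, continue.
Add FIRST(Decl) = { (, /, ;, num }; Decl is not nullable, stop.

{ (, /, ;, id, num }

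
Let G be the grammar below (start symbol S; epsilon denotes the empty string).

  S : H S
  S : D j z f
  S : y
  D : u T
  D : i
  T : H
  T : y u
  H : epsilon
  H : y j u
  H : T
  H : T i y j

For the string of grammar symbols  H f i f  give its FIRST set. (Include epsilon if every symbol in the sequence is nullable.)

{ f, i, y }

Add FIRST(H)\{epsilon} = { i, y }; H is nullable, continue.
f is a terminal; add {f} and stop.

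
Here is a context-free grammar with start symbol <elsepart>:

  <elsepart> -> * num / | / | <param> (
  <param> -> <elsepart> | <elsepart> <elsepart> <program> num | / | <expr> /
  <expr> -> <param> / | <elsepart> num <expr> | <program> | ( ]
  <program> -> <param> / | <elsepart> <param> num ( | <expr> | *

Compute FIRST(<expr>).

{ (, *, / }

From <expr> -> <param> /: add FIRST(<param>) = { (, *, / }.
From <expr> -> <elsepart> num <expr>: add FIRST(<elsepart>) = { (, *, / }.
From <expr> -> <program>: add FIRST(<program>) = { (, *, / }.
<expr> -> ( ] contributes {(}.
Union: FIRST(<expr>) = { (, *, / }.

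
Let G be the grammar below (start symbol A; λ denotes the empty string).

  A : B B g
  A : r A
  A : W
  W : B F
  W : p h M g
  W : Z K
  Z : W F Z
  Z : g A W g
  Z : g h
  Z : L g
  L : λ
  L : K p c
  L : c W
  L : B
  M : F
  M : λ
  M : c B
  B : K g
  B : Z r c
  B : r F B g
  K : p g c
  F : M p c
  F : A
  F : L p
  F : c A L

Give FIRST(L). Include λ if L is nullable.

{ c, g, p, r, λ }

L : λ contributes λ.
From L : K p c: add FIRST(K) = { p }.
L : c W contributes {c}.
From L : B: add FIRST(B) = { c, g, p, r }.
Union: FIRST(L) = { c, g, p, r, λ }.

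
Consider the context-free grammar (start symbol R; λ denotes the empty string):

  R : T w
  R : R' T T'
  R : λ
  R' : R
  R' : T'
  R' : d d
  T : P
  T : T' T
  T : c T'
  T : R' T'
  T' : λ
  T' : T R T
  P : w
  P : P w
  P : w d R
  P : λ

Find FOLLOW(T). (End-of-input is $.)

In R : T w: add FIRST(w) = { w }.
In R : R' T T': add FIRST(T')\{λ} = { c, d, w }.
  Since T' is nullable, also add FOLLOW(R) = { $, c, d, w }.
In T : T' T: T is at the end, add FOLLOW(T) = { $, c, d, w }.
In T' : T R T: add FIRST(R T)\{λ} = { c, d, w }.
  Since R T is nullable, also add FOLLOW(T') = { $, c, d, w }.
In T' : T R T: T is at the end, add FOLLOW(T') = { $, c, d, w }.
Union: FOLLOW(T) = { $, c, d, w }.

{ $, c, d, w }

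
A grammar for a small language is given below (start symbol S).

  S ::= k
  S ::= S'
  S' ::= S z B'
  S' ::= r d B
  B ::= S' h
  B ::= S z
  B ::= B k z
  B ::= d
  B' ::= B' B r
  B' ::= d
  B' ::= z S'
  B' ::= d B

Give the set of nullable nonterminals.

No nonterminal has an empty production or an RHS whose symbols are all nullable.

{ } (none)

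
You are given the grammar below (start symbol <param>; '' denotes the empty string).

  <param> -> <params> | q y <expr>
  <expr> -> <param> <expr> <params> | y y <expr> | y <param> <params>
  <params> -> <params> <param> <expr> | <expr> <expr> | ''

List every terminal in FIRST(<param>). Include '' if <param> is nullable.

From <param> -> <params>: add FIRST(<params>) = { q, y, '' } (including '' since <params> is nullable).
<param> -> q y <expr> contributes {q}.
Union: FIRST(<param>) = { q, y, '' }.

{ q, y, '' }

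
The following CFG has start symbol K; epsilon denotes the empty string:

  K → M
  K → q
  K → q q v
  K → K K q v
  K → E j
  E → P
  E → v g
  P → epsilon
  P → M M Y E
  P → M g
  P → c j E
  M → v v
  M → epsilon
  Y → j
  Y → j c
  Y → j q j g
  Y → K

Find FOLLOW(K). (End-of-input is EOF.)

K is the start symbol, so EOF ∈ FOLLOW(K).
In K → K K q v: add FIRST(K q v) = { c, g, j, q, v }.
In K → K K q v: add FIRST(q v) = { q }.
In Y → K: K is at the end, add FOLLOW(Y) = { c, g, j, q, v }.
Union: FOLLOW(K) = { EOF, c, g, j, q, v }.

{ EOF, c, g, j, q, v }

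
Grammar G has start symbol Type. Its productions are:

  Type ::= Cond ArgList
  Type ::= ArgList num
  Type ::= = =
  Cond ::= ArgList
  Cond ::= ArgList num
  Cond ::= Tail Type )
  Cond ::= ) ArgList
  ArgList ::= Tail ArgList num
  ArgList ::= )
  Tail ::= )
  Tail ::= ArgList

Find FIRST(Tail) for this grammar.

{ ) }

Tail ::= ) contributes {)}.
From Tail ::= ArgList: add FIRST(ArgList) = { ) }.
Union: FIRST(Tail) = { ) }.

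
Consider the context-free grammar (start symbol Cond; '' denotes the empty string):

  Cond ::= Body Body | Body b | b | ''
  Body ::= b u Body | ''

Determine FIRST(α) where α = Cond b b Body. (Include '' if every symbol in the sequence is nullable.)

{ b }

Add FIRST(Cond)\{''} = { b }; Cond is nullable, continue.
b is a terminal; add {b} and stop.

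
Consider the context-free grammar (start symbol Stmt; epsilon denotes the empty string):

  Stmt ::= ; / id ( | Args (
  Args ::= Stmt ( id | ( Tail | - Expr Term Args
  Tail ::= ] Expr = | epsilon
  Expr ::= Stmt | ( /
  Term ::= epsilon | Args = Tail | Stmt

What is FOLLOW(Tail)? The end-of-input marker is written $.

{ (, -, ;, = }

In Args ::= ( Tail: Tail is at the end, add FOLLOW(Args) = { (, = }.
In Term ::= Args = Tail: Tail is at the end, add FOLLOW(Term) = { (, -, ; }.
Union: FOLLOW(Tail) = { (, -, ;, = }.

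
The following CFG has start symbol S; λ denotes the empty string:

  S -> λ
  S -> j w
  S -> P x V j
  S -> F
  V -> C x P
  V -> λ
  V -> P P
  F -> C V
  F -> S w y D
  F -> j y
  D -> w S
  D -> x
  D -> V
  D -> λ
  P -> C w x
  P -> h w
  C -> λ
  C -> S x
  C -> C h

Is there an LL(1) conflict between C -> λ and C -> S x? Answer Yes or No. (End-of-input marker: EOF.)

FIRST(λ) = { λ } and FIRST(S x) = { h, j, w, x }.
The first alternative is nullable and FOLLOW(C) = { EOF, h, j, w, x } shares h with FIRST of the second — conflict.

Yes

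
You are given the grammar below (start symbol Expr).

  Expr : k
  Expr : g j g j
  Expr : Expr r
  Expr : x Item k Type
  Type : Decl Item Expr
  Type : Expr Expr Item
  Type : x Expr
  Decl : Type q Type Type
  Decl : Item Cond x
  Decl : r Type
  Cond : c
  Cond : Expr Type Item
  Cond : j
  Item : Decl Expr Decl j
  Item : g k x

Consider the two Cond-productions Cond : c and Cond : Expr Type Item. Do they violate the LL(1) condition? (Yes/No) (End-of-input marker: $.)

FIRST(c) = { c } and FIRST(Expr Type Item) = { g, k, x }.
The FIRST sets are disjoint and neither alternative is nullable — no conflict.

No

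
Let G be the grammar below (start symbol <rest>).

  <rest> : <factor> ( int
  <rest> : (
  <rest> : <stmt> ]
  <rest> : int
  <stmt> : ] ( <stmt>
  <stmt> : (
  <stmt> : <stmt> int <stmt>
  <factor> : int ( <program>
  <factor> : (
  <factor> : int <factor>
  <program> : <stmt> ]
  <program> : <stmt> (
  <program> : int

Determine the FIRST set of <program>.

From <program> : <stmt> ]: add FIRST(<stmt>) = { (, ] }.
From <program> : <stmt> (: add FIRST(<stmt>) = { (, ] }.
<program> : int contributes {int}.
Union: FIRST(<program>) = { (, ], int }.

{ (, ], int }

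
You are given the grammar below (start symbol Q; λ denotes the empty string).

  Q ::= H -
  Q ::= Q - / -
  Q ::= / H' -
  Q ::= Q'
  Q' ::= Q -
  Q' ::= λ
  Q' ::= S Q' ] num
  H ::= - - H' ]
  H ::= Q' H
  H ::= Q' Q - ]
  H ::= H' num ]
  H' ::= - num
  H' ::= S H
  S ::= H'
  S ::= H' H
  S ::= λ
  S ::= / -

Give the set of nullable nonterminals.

Directly nullable (have an λ-production): Q', S.
Q ::= Q' with every symbol nullable, so Q is nullable.
No other nonterminal has a production whose RHS symbols are all nullable.

{ Q, Q', S }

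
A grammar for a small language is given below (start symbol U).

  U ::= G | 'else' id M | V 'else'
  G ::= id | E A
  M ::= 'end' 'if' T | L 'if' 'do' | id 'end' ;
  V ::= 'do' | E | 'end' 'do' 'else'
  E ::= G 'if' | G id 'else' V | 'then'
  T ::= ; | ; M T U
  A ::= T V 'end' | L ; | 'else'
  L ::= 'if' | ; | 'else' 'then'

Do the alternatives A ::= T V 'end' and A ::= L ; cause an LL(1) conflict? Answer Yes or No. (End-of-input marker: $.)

FIRST(T V 'end') = { ; } and FIRST(L ;) = { 'else', 'if', ; }.
Both contain ;, so the two alternatives are not disjoint — LL(1) conflict.

Yes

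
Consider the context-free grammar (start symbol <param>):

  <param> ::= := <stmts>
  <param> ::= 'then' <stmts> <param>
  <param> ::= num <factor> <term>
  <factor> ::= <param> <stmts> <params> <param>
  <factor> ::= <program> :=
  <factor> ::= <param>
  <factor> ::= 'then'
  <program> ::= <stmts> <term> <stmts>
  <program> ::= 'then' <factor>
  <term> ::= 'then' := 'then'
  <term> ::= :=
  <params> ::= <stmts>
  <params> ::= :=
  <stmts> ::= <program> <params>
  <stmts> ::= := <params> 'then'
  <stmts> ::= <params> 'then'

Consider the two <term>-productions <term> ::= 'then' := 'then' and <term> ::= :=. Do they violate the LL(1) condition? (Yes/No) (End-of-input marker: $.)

FIRST('then' := 'then') = { 'then' } and FIRST(:=) = { := }.
The FIRST sets are disjoint and neither alternative is nullable — no conflict.

No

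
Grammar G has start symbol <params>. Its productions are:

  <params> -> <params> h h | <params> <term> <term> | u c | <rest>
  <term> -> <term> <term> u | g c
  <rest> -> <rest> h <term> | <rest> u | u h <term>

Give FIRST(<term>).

From <term> -> <term> <term> u: add FIRST(<term>) = { g }.
<term> -> g c contributes {g}.
Union: FIRST(<term>) = { g }.

{ g }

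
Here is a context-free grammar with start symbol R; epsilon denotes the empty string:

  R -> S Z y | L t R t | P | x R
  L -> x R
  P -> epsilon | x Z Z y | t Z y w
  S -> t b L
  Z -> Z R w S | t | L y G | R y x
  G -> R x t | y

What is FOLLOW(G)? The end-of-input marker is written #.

{ t, w, x, y }

In Z -> L y G: G is at the end, add FOLLOW(Z) = { t, w, x, y }.
Union: FOLLOW(G) = { t, w, x, y }.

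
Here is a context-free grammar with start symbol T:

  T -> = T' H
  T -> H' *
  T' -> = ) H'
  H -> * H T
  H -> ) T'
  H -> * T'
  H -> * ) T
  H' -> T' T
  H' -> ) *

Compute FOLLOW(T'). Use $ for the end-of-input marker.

{ $, ), *, = }

In T -> = T' H: add FIRST(H) = { ), * }.
In H -> ) T': T' is at the end, add FOLLOW(H) = { $, ), *, = }.
In H -> * T': T' is at the end, add FOLLOW(H) = { $, ), *, = }.
In H' -> T' T: add FIRST(T) = { ), = }.
Union: FOLLOW(T') = { $, ), *, = }.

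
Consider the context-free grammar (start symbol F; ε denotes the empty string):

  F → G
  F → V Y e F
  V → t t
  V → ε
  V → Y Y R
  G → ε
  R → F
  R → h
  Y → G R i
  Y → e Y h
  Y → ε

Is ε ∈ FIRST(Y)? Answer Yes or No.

Y has an ε-production, so Y ⇒ ε.

Yes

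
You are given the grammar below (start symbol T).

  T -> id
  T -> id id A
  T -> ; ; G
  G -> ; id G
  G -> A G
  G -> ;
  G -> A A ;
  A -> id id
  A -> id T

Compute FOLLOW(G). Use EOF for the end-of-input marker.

In T -> ; ; G: G is at the end, add FOLLOW(T) = { EOF, ;, id }.
In G -> ; id G: G is at the end, add FOLLOW(G) = { EOF, ;, id }.
In G -> A G: G is at the end, add FOLLOW(G) = { EOF, ;, id }.
Union: FOLLOW(G) = { EOF, ;, id }.

{ EOF, ;, id }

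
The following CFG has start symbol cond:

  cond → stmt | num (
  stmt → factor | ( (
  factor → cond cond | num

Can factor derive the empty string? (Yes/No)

No

No nonterminal in this grammar is nullable.
No production of factor has an RHS whose symbols are all nullable, so factor is not nullable.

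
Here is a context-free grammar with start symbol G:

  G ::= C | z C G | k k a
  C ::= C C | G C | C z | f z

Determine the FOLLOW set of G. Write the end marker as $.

G is the start symbol, so $ ∈ FOLLOW(G).
In G ::= z C G: G is at the end, add FOLLOW(G) = { $, f, k, z }.
In C ::= G C: add FIRST(C) = { f, k, z }.
Union: FOLLOW(G) = { $, f, k, z }.

{ $, f, k, z }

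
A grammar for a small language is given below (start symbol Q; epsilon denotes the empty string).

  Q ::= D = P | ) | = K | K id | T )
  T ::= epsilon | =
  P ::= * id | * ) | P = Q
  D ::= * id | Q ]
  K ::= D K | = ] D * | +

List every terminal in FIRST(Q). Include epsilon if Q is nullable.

From Q ::= D = P: add FIRST(D) = { ), *, +, = }.
Q ::= ) contributes {)}.
Q ::= = K contributes {=}.
From Q ::= K id: add FIRST(K) = { ), *, +, = }.
From Q ::= T ): T nullable, take FIRST(T) ∪ {)} = { ), = }.
Union: FIRST(Q) = { ), *, +, = }.

{ ), *, +, = }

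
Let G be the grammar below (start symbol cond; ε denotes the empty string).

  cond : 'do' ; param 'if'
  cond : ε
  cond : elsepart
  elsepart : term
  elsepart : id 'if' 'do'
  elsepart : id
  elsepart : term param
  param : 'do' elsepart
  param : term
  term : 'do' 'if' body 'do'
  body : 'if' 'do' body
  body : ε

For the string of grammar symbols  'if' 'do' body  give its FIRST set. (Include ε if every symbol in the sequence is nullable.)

'if' is a terminal; add {'if'} and stop.

{ 'if' }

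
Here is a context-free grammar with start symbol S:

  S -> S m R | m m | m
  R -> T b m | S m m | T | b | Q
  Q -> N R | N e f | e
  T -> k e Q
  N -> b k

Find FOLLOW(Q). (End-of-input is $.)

In R -> Q: Q is at the end, add FOLLOW(R) = { $, b, m }.
In T -> k e Q: Q is at the end, add FOLLOW(T) = { $, b, m }.
Union: FOLLOW(Q) = { $, b, m }.

{ $, b, m }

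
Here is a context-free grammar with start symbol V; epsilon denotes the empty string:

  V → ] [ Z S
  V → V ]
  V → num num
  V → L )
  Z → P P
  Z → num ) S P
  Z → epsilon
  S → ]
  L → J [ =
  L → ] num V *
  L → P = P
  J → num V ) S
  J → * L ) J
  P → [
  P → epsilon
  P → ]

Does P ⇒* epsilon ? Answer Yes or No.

P has an epsilon-production, so P ⇒ epsilon.

Yes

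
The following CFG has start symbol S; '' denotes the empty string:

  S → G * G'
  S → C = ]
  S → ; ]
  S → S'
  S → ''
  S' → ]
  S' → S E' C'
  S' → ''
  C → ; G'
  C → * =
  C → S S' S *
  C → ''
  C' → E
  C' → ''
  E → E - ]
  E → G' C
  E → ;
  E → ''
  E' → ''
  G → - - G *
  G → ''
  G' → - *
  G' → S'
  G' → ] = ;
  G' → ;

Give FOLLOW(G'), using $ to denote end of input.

In S → G * G': G' is at the end, add FOLLOW(S) = { $, *, -, ;, =, ] }.
In C → ; G': G' is at the end, add FOLLOW(C) = { $, *, -, ;, =, ] }.
In E → G' C: add FIRST(C)\{''} = { *, -, ;, =, ] }.
  Since C is nullable, also add FOLLOW(E) = { $, *, -, ;, =, ] }.
Union: FOLLOW(G') = { $, *, -, ;, =, ] }.

{ $, *, -, ;, =, ] }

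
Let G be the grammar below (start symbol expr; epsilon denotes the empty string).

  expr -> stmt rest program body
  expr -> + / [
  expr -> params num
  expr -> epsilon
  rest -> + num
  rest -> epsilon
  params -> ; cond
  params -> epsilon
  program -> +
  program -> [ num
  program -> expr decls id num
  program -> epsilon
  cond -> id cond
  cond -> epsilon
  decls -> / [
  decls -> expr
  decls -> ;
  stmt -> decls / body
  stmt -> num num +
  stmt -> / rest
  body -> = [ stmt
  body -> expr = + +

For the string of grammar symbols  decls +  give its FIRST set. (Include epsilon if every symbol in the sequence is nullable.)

Add FIRST(decls)\{epsilon} = { +, /, ;, num }; decls is nullable, continue.
+ is a terminal; add {+} and stop.

{ +, /, ;, num }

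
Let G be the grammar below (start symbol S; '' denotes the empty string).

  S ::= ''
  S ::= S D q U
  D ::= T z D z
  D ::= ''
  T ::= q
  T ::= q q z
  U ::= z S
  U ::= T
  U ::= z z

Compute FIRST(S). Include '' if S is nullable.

{ q, '' }

S ::= '' contributes ''.
From S ::= S D q U: S, D nullable, take FIRST(S) ∪ FIRST(D) ∪ {q} = { q }.
Union: FIRST(S) = { q, '' }.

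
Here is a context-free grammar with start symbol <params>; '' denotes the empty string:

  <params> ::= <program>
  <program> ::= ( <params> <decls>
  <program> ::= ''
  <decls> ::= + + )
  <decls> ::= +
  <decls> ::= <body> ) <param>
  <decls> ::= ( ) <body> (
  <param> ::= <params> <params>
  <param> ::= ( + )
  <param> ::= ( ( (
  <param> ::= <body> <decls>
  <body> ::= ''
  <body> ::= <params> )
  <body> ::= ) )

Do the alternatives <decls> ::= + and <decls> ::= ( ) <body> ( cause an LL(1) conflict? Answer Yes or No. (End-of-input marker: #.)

No

FIRST(+) = { + } and FIRST(( ) <body> () = { ( }.
The FIRST sets are disjoint and neither alternative is nullable — no conflict.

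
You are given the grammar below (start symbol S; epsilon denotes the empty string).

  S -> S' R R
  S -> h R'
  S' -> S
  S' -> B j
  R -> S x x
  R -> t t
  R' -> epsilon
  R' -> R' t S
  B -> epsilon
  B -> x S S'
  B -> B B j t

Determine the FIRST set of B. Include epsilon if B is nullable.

B -> epsilon contributes epsilon.
B -> x S S' contributes {x}.
From B -> B B j t: B, B nullable, take FIRST(B) ∪ FIRST(B) ∪ {j} = { j, x }.
Union: FIRST(B) = { j, x, epsilon }.

{ j, x, epsilon }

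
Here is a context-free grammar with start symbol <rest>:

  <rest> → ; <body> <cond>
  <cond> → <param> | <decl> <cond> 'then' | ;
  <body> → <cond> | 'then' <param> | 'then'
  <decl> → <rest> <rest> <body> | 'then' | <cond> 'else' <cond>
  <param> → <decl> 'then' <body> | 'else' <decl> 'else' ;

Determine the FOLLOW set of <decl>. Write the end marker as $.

{ 'else', 'then', ; }

In <cond> → <decl> <cond> 'then': add FIRST(<cond> 'then') = { 'else', 'then', ; }.
In <param> → <decl> 'then' <body>: add FIRST('then' <body>) = { 'then' }.
In <param> → 'else' <decl> 'else' ;: add FIRST('else' ;) = { 'else' }.
Union: FOLLOW(<decl>) = { 'else', 'then', ; }.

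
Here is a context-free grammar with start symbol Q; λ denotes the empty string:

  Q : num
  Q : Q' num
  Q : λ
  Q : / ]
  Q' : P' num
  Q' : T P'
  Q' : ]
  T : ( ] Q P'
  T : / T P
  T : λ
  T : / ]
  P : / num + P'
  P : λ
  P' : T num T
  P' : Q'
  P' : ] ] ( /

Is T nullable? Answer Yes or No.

T has an λ-production, so T ⇒ λ.

Yes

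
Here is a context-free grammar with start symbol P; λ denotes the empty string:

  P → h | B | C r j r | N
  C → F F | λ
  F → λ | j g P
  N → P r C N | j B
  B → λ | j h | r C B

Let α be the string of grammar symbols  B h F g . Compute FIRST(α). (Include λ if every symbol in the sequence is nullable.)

{ h, j, r }

Add FIRST(B)\{λ} = { j, r }; B is nullable, continue.
h is a terminal; add {h} and stop.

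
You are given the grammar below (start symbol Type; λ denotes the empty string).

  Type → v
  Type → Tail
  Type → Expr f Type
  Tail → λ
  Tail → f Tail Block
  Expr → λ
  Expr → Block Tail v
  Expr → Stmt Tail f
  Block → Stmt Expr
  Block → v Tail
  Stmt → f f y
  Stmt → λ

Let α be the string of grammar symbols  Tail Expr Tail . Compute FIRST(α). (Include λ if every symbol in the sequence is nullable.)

{ f, v, λ }

Add FIRST(Tail)\{λ} = { f }; Tail is nullable, continue.
Add FIRST(Expr)\{λ} = { f, v }; Expr is nullable, continue.
Add FIRST(Tail)\{λ} = { f }; Tail is nullable, continue.
Every symbol is nullable, so include λ.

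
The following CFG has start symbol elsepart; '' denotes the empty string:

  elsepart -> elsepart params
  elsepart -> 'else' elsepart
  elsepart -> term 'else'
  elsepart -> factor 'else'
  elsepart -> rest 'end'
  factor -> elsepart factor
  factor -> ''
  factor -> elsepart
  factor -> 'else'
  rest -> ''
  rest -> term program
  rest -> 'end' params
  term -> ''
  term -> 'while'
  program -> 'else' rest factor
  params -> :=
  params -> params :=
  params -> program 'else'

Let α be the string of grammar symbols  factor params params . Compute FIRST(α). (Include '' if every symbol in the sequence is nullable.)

{ 'else', 'end', 'while', := }

Add FIRST(factor)\{''} = { 'else', 'end', 'while' }; factor is nullable, continue.
Add FIRST(params) = { 'else', := }; params is not nullable, stop.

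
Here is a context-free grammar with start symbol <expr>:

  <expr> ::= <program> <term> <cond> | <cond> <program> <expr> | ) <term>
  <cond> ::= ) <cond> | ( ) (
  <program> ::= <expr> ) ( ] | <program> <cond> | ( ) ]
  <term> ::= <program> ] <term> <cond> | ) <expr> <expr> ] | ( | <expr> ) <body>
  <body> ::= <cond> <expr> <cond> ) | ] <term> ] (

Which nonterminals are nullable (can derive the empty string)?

{ } (none)

No nonterminal has an empty production or an RHS whose symbols are all nullable.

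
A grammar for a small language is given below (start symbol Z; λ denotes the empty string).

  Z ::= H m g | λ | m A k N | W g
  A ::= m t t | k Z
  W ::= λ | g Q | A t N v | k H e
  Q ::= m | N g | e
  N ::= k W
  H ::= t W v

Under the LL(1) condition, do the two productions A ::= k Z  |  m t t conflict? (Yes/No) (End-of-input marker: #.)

FIRST(k Z) = { k } and FIRST(m t t) = { m }.
The FIRST sets are disjoint and neither alternative is nullable — no conflict.

No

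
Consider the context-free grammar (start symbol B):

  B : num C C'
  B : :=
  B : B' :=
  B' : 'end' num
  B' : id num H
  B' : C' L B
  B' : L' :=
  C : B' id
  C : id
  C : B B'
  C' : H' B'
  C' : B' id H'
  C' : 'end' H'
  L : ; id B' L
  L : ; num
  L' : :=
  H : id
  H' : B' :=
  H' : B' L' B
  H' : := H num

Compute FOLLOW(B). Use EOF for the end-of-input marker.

B is the start symbol, so EOF ∈ FOLLOW(B).
In B' : C' L B: B is at the end, add FOLLOW(B') = { EOF, 'end', :=, ;, id }.
In C : B B': add FIRST(B') = { 'end', :=, id }.
In H' : B' L' B: B is at the end, add FOLLOW(H') = { EOF, 'end', :=, ;, id }.
Union: FOLLOW(B) = { EOF, 'end', :=, ;, id }.

{ EOF, 'end', :=, ;, id }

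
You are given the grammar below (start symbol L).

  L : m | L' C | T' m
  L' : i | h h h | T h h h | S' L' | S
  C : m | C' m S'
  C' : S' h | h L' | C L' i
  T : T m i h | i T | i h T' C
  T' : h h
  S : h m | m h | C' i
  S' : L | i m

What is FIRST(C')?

{ h, i, m }

From C' : S' h: add FIRST(S') = { h, i, m }.
C' : h L' contributes {h}.
From C' : C L' i: add FIRST(C) = { h, i, m }.
Union: FIRST(C') = { h, i, m }.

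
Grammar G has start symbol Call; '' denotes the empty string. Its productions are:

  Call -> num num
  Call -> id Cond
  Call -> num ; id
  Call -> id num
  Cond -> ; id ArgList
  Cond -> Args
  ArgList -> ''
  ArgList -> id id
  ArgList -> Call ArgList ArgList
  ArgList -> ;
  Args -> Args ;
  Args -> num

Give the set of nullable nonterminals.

Directly nullable (have an ''-production): ArgList.
No other nonterminal has a production whose RHS symbols are all nullable.

{ ArgList }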